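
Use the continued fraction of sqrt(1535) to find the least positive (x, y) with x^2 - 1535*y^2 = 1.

First expand sqrt(1535) as a continued fraction. With x_i = (sqrt(1535) + m_i)/d_i and (m_0, d_0) = (0, 1): a_0 = floor(sqrt(1535)) = 39, since 39^2 = 1521 <= 1535 < 1600 = 40^2.
Iterate m_{i+1} = d_i*a_i - m_i, d_{i+1} = (1535 - m_{i+1}^2)/d_i, a_{i+1} = floor((a_0 + m_{i+1})/d_{i+1}):
  m_1 = 1*39 - 0 = 39, d_1 = (1535 - 39^2)/1 = 14/1 = 14, a_1 = floor((39 + 39)/14) = 5.
  m_2 = 14*5 - 39 = 31, d_2 = (1535 - 31^2)/14 = 574/14 = 41, a_2 = floor((39 + 31)/41) = 1.
  m_3 = 41*1 - 31 = 10, d_3 = (1535 - 10^2)/41 = 1435/41 = 35, a_3 = floor((39 + 10)/35) = 1.
  m_4 = 35*1 - 10 = 25, d_4 = (1535 - 25^2)/35 = 910/35 = 26, a_4 = floor((39 + 25)/26) = 2.
  m_5 = 26*2 - 25 = 27, d_5 = (1535 - 27^2)/26 = 806/26 = 31, a_5 = floor((39 + 27)/31) = 2.
  m_6 = 31*2 - 27 = 35, d_6 = (1535 - 35^2)/31 = 310/31 = 10, a_6 = floor((39 + 35)/10) = 7.
  m_7 = 10*7 - 35 = 35, d_7 = (1535 - 35^2)/10 = 310/10 = 31, a_7 = floor((39 + 35)/31) = 2.
  m_8 = 31*2 - 35 = 27, d_8 = (1535 - 27^2)/31 = 806/31 = 26, a_8 = floor((39 + 27)/26) = 2.
  m_9 = 26*2 - 27 = 25, d_9 = (1535 - 25^2)/26 = 910/26 = 35, a_9 = floor((39 + 25)/35) = 1.
  m_10 = 35*1 - 25 = 10, d_10 = (1535 - 10^2)/35 = 1435/35 = 41, a_10 = floor((39 + 10)/41) = 1.
  m_11 = 41*1 - 10 = 31, d_11 = (1535 - 31^2)/41 = 574/41 = 14, a_11 = floor((39 + 31)/14) = 5.
  m_12 = 14*5 - 31 = 39, d_12 = (1535 - 39^2)/14 = 14/14 = 1, a_12 = floor((39 + 39)/1) = 78.
  m_13 = 1*78 - 39 = 39, d_13 = (1535 - 39^2)/1 = 14/1 = 14: (m_13, d_13) = (m_1, d_1) = (39, 14), so from here the quotients repeat a_1, ..., a_12; the period length is 12.
So sqrt(1535) = [39; (5, 1, 1, 2, 2, 7, 2, 2, 1, 1, 5, 78)] with period length k = 12.
k is even, so the fundamental solution of x^2 - 1535y^2 = 1 is (p_{k-1}, q_{k-1}) = (p_11, q_11); compute convergents through index 11.
Convergents (p_i = a_i*p_{i-1} + p_{i-2}, q_i = a_i*q_{i-1} + q_{i-2} with p_{-2}=0, p_{-1}=1, q_{-2}=1, q_{-1}=0):
  i=0: a_0=39, p_0 = 39*1 + 0 = 39, q_0 = 39*0 + 1 = 1.
  i=1: a_1=5, p_1 = 5*39 + 1 = 196, q_1 = 5*1 + 0 = 5.
  i=2: a_2=1, p_2 = 1*196 + 39 = 235, q_2 = 1*5 + 1 = 6.
  i=3: a_3=1, p_3 = 1*235 + 196 = 431, q_3 = 1*6 + 5 = 11.
  i=4: a_4=2, p_4 = 2*431 + 235 = 1097, q_4 = 2*11 + 6 = 28.
  i=5: a_5=2, p_5 = 2*1097 + 431 = 2625, q_5 = 2*28 + 11 = 67.
  i=6: a_6=7, p_6 = 7*2625 + 1097 = 19472, q_6 = 7*67 + 28 = 497.
  i=7: a_7=2, p_7 = 2*19472 + 2625 = 41569, q_7 = 2*497 + 67 = 1061.
  i=8: a_8=2, p_8 = 2*41569 + 19472 = 102610, q_8 = 2*1061 + 497 = 2619.
  i=9: a_9=1, p_9 = 1*102610 + 41569 = 144179, q_9 = 1*2619 + 1061 = 3680.
  i=10: a_10=1, p_10 = 1*144179 + 102610 = 246789, q_10 = 1*3680 + 2619 = 6299.
  i=11: a_11=5, p_11 = 5*246789 + 144179 = 1378124, q_11 = 5*6299 + 3680 = 35175.
Check: 1378124^2 - 1535*35175^2 = 1899225759376 - 1899225759375 = 1, so (x, y) = (1378124, 35175) solves the equation, and by the theorem it is the least positive solution.

(x, y) = (1378124, 35175)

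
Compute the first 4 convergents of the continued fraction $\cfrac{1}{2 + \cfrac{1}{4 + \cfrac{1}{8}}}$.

0/1, 1/2, 4/9, 33/74

Using the convergent recurrence p_i = a_i*p_{i-1} + p_{i-2}, q_i = a_i*q_{i-1} + q_{i-2} with p_{-2}=0, p_{-1}=1, q_{-2}=1, q_{-1}=0:
  i=0: a_0=0, p_0 = 0*1 + 0 = 0, q_0 = 0*0 + 1 = 1.
  i=1: a_1=2, p_1 = 2*0 + 1 = 1, q_1 = 2*1 + 0 = 2.
  i=2: a_2=4, p_2 = 4*1 + 0 = 4, q_2 = 4*2 + 1 = 9.
  i=3: a_3=8, p_3 = 8*4 + 1 = 33, q_3 = 8*9 + 2 = 74.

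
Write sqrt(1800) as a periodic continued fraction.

Write x_i = (sqrt(1800) + m_i)/d_i with (m_0, d_0) = (0, 1). a_0 = floor(sqrt(1800)) = 42, since 42^2 = 1764 <= 1800 < 1849 = 43^2.
Iterate m_{i+1} = d_i*a_i - m_i, d_{i+1} = (1800 - m_{i+1}^2)/d_i, a_{i+1} = floor((a_0 + m_{i+1})/d_{i+1}):
  m_1 = 1*42 - 0 = 42, d_1 = (1800 - 42^2)/1 = 36/1 = 36, a_1 = floor((42 + 42)/36) = 2.
  m_2 = 36*2 - 42 = 30, d_2 = (1800 - 30^2)/36 = 900/36 = 25, a_2 = floor((42 + 30)/25) = 2.
  m_3 = 25*2 - 30 = 20, d_3 = (1800 - 20^2)/25 = 1400/25 = 56, a_3 = floor((42 + 20)/56) = 1.
  m_4 = 56*1 - 20 = 36, d_4 = (1800 - 36^2)/56 = 504/56 = 9, a_4 = floor((42 + 36)/9) = 8.
  m_5 = 9*8 - 36 = 36, d_5 = (1800 - 36^2)/9 = 504/9 = 56, a_5 = floor((42 + 36)/56) = 1.
  m_6 = 56*1 - 36 = 20, d_6 = (1800 - 20^2)/56 = 1400/56 = 25, a_6 = floor((42 + 20)/25) = 2.
  m_7 = 25*2 - 20 = 30, d_7 = (1800 - 30^2)/25 = 900/25 = 36, a_7 = floor((42 + 30)/36) = 2.
  m_8 = 36*2 - 30 = 42, d_8 = (1800 - 42^2)/36 = 36/36 = 1, a_8 = floor((42 + 42)/1) = 84.
  m_9 = 1*84 - 42 = 42, d_9 = (1800 - 42^2)/1 = 36/1 = 36: (m_9, d_9) = (m_1, d_1) = (42, 36), so from here the quotients repeat a_1, ..., a_8; the period length is 8.
Hence the expansion of sqrt(1800) is a_0 = 42 followed by the repeating block 2, 2, 1, 8, 1, 2, 2, 84 (period 8).

[42; (2, 2, 1, 8, 1, 2, 2, 84)]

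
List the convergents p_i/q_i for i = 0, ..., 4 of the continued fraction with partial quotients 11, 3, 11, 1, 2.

11/1, 34/3, 385/34, 419/37, 1223/108

Using the convergent recurrence p_i = a_i*p_{i-1} + p_{i-2}, q_i = a_i*q_{i-1} + q_{i-2} with p_{-2}=0, p_{-1}=1, q_{-2}=1, q_{-1}=0:
  i=0: a_0=11, p_0 = 11*1 + 0 = 11, q_0 = 11*0 + 1 = 1.
  i=1: a_1=3, p_1 = 3*11 + 1 = 34, q_1 = 3*1 + 0 = 3.
  i=2: a_2=11, p_2 = 11*34 + 11 = 385, q_2 = 11*3 + 1 = 34.
  i=3: a_3=1, p_3 = 1*385 + 34 = 419, q_3 = 1*34 + 3 = 37.
  i=4: a_4=2, p_4 = 2*419 + 385 = 1223, q_4 = 2*37 + 34 = 108.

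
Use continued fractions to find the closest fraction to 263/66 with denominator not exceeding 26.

Expand x = 263/66 as a continued fraction with the Euclidean algorithm:
  263 = 3*66 + 65, so a_0 = 3.
  66 = 1*65 + 1, so a_1 = 1.
  65 = 65*1 + 0, so a_2 = 65.
so x = [3; 1, 65].
Convergents (p_i = a_i*p_{i-1} + p_{i-2}, q_i = a_i*q_{i-1} + q_{i-2} with p_{-2}=0, p_{-1}=1, q_{-2}=1, q_{-1}=0), until the denominator exceeds 26:
  i=0: a_0=3, p_0 = 3*1 + 0 = 3, q_0 = 3*0 + 1 = 1.
  i=1: a_1=1, p_1 = 1*3 + 1 = 4, q_1 = 1*1 + 0 = 1.
  i=2: a_2=65, p_2 = 65*4 + 3 = 263, q_2 = 65*1 + 1 = 66.
q_2 = 66 > 26, so the last convergent with denominator <= 26 is p_1/q_1 = 4/1.
The closest fraction with denominator <= 26 is either p_1/q_1 or the intermediate fraction (k*p_1 + p_0)/(k*q_1 + q_0) with the largest k >= 1 whose denominator stays <= 26; these approach x as k grows, and every other convergent or intermediate fraction in range is farther away.
Largest k: floor((26 - q_0)/q_1) = floor((26 - 1)/1) = 25.
That gives (25*4 + 3)/(25*1 + 1) = 103/26.
Compare the errors: |x - 4/1| = |263*1 - 4*66|/(66*1) = 1/66, and |x - 103/26| = |263*26 - 103*66|/(66*26) = 40/1716.
Cross-multiplying, 1*1716 = 1716 < 2640 = 40*66, so 1/66 is smaller: the convergent 4/1 is closer to x than 103/26.

4/1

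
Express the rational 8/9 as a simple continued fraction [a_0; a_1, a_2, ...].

[0; 1, 8]

Run the Euclidean algorithm on 8 and 9; the successive quotients are the partial quotients a_0, a_1, ... (each step inverts the fractional part left over by the previous one):
  8 = 0*9 + 8, so a_0 = 0.
  9 = 1*8 + 1, so a_1 = 1.
  8 = 8*1 + 0, so a_2 = 8.
The remainder reaches 0 after 3 divisions, so the expansion has 3 partial quotients, read off in order.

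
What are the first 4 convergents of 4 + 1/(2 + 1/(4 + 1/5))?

Using the convergent recurrence p_i = a_i*p_{i-1} + p_{i-2}, q_i = a_i*q_{i-1} + q_{i-2} with p_{-2}=0, p_{-1}=1, q_{-2}=1, q_{-1}=0:
  i=0: a_0=4, p_0 = 4*1 + 0 = 4, q_0 = 4*0 + 1 = 1.
  i=1: a_1=2, p_1 = 2*4 + 1 = 9, q_1 = 2*1 + 0 = 2.
  i=2: a_2=4, p_2 = 4*9 + 4 = 40, q_2 = 4*2 + 1 = 9.
  i=3: a_3=5, p_3 = 5*40 + 9 = 209, q_3 = 5*9 + 2 = 47.

4/1, 9/2, 40/9, 209/47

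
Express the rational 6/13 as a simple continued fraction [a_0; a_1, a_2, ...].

[0; 2, 6]

Run the Euclidean algorithm on 6 and 13; the successive quotients are the partial quotients a_0, a_1, ... (each step inverts the fractional part left over by the previous one):
  6 = 0*13 + 6, so a_0 = 0.
  13 = 2*6 + 1, so a_1 = 2.
  6 = 6*1 + 0, so a_2 = 6.
The remainder reaches 0 after 3 divisions, so the expansion has 3 partial quotients, read off in order.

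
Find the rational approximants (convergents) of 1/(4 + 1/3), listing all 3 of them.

0/1, 1/4, 3/13

Using the convergent recurrence p_i = a_i*p_{i-1} + p_{i-2}, q_i = a_i*q_{i-1} + q_{i-2} with p_{-2}=0, p_{-1}=1, q_{-2}=1, q_{-1}=0:
  i=0: a_0=0, p_0 = 0*1 + 0 = 0, q_0 = 0*0 + 1 = 1.
  i=1: a_1=4, p_1 = 4*0 + 1 = 1, q_1 = 4*1 + 0 = 4.
  i=2: a_2=3, p_2 = 3*1 + 0 = 3, q_2 = 3*4 + 1 = 13.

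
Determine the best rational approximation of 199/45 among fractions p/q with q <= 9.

Expand x = 199/45 as a continued fraction with the Euclidean algorithm:
  199 = 4*45 + 19, so a_0 = 4.
  45 = 2*19 + 7, so a_1 = 2.
  19 = 2*7 + 5, so a_2 = 2.
  7 = 1*5 + 2, so a_3 = 1.
  5 = 2*2 + 1, so a_4 = 2.
  2 = 2*1 + 0, so a_5 = 2.
so x = [4; 2, 2, 1, 2, 2].
Convergents (p_i = a_i*p_{i-1} + p_{i-2}, q_i = a_i*q_{i-1} + q_{i-2} with p_{-2}=0, p_{-1}=1, q_{-2}=1, q_{-1}=0), until the denominator exceeds 9:
  i=0: a_0=4, p_0 = 4*1 + 0 = 4, q_0 = 4*0 + 1 = 1.
  i=1: a_1=2, p_1 = 2*4 + 1 = 9, q_1 = 2*1 + 0 = 2.
  i=2: a_2=2, p_2 = 2*9 + 4 = 22, q_2 = 2*2 + 1 = 5.
  i=3: a_3=1, p_3 = 1*22 + 9 = 31, q_3 = 1*5 + 2 = 7.
  i=4: a_4=2, p_4 = 2*31 + 22 = 84, q_4 = 2*7 + 5 = 19.
q_4 = 19 > 9, so the last convergent with denominator <= 9 is p_3/q_3 = 31/7.
The closest fraction with denominator <= 9 is either p_3/q_3 or the intermediate fraction (k*p_3 + p_2)/(k*q_3 + q_2) with the largest k >= 1 whose denominator stays <= 9; these approach x as k grows, and every other convergent or intermediate fraction in range is farther away.
Largest k: floor((9 - q_2)/q_3) = floor((9 - 5)/7) = 0.
Since k = 0, no intermediate fraction beyond p_3/q_3 has denominator <= 9, so the convergent 31/7 is the closest (its error is |199*7 - 31*45|/(45*7) = 2/315).

31/7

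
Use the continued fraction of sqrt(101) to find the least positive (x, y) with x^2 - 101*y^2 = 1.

(x, y) = (201, 20)

First expand sqrt(101) as a continued fraction. With x_i = (sqrt(101) + m_i)/d_i and (m_0, d_0) = (0, 1): a_0 = floor(sqrt(101)) = 10, since 10^2 = 100 <= 101 < 121 = 11^2.
Iterate m_{i+1} = d_i*a_i - m_i, d_{i+1} = (101 - m_{i+1}^2)/d_i, a_{i+1} = floor((a_0 + m_{i+1})/d_{i+1}):
  m_1 = 1*10 - 0 = 10, d_1 = (101 - 10^2)/1 = 1/1 = 1, a_1 = floor((10 + 10)/1) = 20.
  m_2 = 1*20 - 10 = 10, d_2 = (101 - 10^2)/1 = 1/1 = 1: (m_2, d_2) = (m_1, d_1) = (10, 1), so from here the quotient a_1 repeats; the period length is 1.
So sqrt(101) = [10; (20)] with period length k = 1.
k is odd, so (p_{k-1}, q_{k-1}) only solves x^2 - 101y^2 = -1 and the fundamental solution of x^2 - 101y^2 = 1 is (p_{2k-1}, q_{2k-1}) = (p_1, q_1); compute convergents through index 1, running through the period twice.
Convergents (p_i = a_i*p_{i-1} + p_{i-2}, q_i = a_i*q_{i-1} + q_{i-2} with p_{-2}=0, p_{-1}=1, q_{-2}=1, q_{-1}=0):
  i=0: a_0=10, p_0 = 10*1 + 0 = 10, q_0 = 10*0 + 1 = 1.
  i=1: a_1=20, p_1 = 20*10 + 1 = 201, q_1 = 20*1 + 0 = 20.
Indeed p_0^2 - 101*q_0^2 = 100 - 101 = -1, not +1.
Check: 201^2 - 101*20^2 = 40401 - 40400 = 1, so (x, y) = (201, 20) solves the equation, and by the theorem it is the least positive solution.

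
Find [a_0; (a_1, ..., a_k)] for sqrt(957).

[30; (1, 14, 2, 14, 1, 60)]

Write x_i = (sqrt(957) + m_i)/d_i with (m_0, d_0) = (0, 1). a_0 = floor(sqrt(957)) = 30, since 30^2 = 900 <= 957 < 961 = 31^2.
Iterate m_{i+1} = d_i*a_i - m_i, d_{i+1} = (957 - m_{i+1}^2)/d_i, a_{i+1} = floor((a_0 + m_{i+1})/d_{i+1}):
  m_1 = 1*30 - 0 = 30, d_1 = (957 - 30^2)/1 = 57/1 = 57, a_1 = floor((30 + 30)/57) = 1.
  m_2 = 57*1 - 30 = 27, d_2 = (957 - 27^2)/57 = 228/57 = 4, a_2 = floor((30 + 27)/4) = 14.
  m_3 = 4*14 - 27 = 29, d_3 = (957 - 29^2)/4 = 116/4 = 29, a_3 = floor((30 + 29)/29) = 2.
  m_4 = 29*2 - 29 = 29, d_4 = (957 - 29^2)/29 = 116/29 = 4, a_4 = floor((30 + 29)/4) = 14.
  m_5 = 4*14 - 29 = 27, d_5 = (957 - 27^2)/4 = 228/4 = 57, a_5 = floor((30 + 27)/57) = 1.
  m_6 = 57*1 - 27 = 30, d_6 = (957 - 30^2)/57 = 57/57 = 1, a_6 = floor((30 + 30)/1) = 60.
  m_7 = 1*60 - 30 = 30, d_7 = (957 - 30^2)/1 = 57/1 = 57: (m_7, d_7) = (m_1, d_1) = (30, 57), so from here the quotients repeat a_1, ..., a_6; the period length is 6.
Hence the expansion of sqrt(957) is a_0 = 30 followed by the repeating block 1, 14, 2, 14, 1, 60 (period 6).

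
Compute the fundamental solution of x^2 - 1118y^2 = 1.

(x, y) = (4213, 126)

First expand sqrt(1118) as a continued fraction. With x_i = (sqrt(1118) + m_i)/d_i and (m_0, d_0) = (0, 1): a_0 = floor(sqrt(1118)) = 33, since 33^2 = 1089 <= 1118 < 1156 = 34^2.
Iterate m_{i+1} = d_i*a_i - m_i, d_{i+1} = (1118 - m_{i+1}^2)/d_i, a_{i+1} = floor((a_0 + m_{i+1})/d_{i+1}):
  m_1 = 1*33 - 0 = 33, d_1 = (1118 - 33^2)/1 = 29/1 = 29, a_1 = floor((33 + 33)/29) = 2.
  m_2 = 29*2 - 33 = 25, d_2 = (1118 - 25^2)/29 = 493/29 = 17, a_2 = floor((33 + 25)/17) = 3.
  m_3 = 17*3 - 25 = 26, d_3 = (1118 - 26^2)/17 = 442/17 = 26, a_3 = floor((33 + 26)/26) = 2.
  m_4 = 26*2 - 26 = 26, d_4 = (1118 - 26^2)/26 = 442/26 = 17, a_4 = floor((33 + 26)/17) = 3.
  m_5 = 17*3 - 26 = 25, d_5 = (1118 - 25^2)/17 = 493/17 = 29, a_5 = floor((33 + 25)/29) = 2.
  m_6 = 29*2 - 25 = 33, d_6 = (1118 - 33^2)/29 = 29/29 = 1, a_6 = floor((33 + 33)/1) = 66.
  m_7 = 1*66 - 33 = 33, d_7 = (1118 - 33^2)/1 = 29/1 = 29: (m_7, d_7) = (m_1, d_1) = (33, 29), so from here the quotients repeat a_1, ..., a_6; the period length is 6.
So sqrt(1118) = [33; (2, 3, 2, 3, 2, 66)] with period length k = 6.
k is even, so the fundamental solution of x^2 - 1118y^2 = 1 is (p_{k-1}, q_{k-1}) = (p_5, q_5); compute convergents through index 5.
Convergents (p_i = a_i*p_{i-1} + p_{i-2}, q_i = a_i*q_{i-1} + q_{i-2} with p_{-2}=0, p_{-1}=1, q_{-2}=1, q_{-1}=0):
  i=0: a_0=33, p_0 = 33*1 + 0 = 33, q_0 = 33*0 + 1 = 1.
  i=1: a_1=2, p_1 = 2*33 + 1 = 67, q_1 = 2*1 + 0 = 2.
  i=2: a_2=3, p_2 = 3*67 + 33 = 234, q_2 = 3*2 + 1 = 7.
  i=3: a_3=2, p_3 = 2*234 + 67 = 535, q_3 = 2*7 + 2 = 16.
  i=4: a_4=3, p_4 = 3*535 + 234 = 1839, q_4 = 3*16 + 7 = 55.
  i=5: a_5=2, p_5 = 2*1839 + 535 = 4213, q_5 = 2*55 + 16 = 126.
Check: 4213^2 - 1118*126^2 = 17749369 - 17749368 = 1, so (x, y) = (4213, 126) solves the equation, and by the theorem it is the least positive solution.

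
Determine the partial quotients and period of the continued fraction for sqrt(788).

Write x_i = (sqrt(788) + m_i)/d_i with (m_0, d_0) = (0, 1). a_0 = floor(sqrt(788)) = 28, since 28^2 = 784 <= 788 < 841 = 29^2.
Iterate m_{i+1} = d_i*a_i - m_i, d_{i+1} = (788 - m_{i+1}^2)/d_i, a_{i+1} = floor((a_0 + m_{i+1})/d_{i+1}):
  m_1 = 1*28 - 0 = 28, d_1 = (788 - 28^2)/1 = 4/1 = 4, a_1 = floor((28 + 28)/4) = 14.
  m_2 = 4*14 - 28 = 28, d_2 = (788 - 28^2)/4 = 4/4 = 1, a_2 = floor((28 + 28)/1) = 56.
  m_3 = 1*56 - 28 = 28, d_3 = (788 - 28^2)/1 = 4/1 = 4: (m_3, d_3) = (m_1, d_1) = (28, 4), so from here the quotients repeat a_1, a_2; the period length is 2.
Hence the expansion of sqrt(788) is a_0 = 28 followed by the repeating block 14, 56 (period 2).

[28; (14, 56)]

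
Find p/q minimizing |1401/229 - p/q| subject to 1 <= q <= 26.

104/17

Expand x = 1401/229 as a continued fraction with the Euclidean algorithm:
  1401 = 6*229 + 27, so a_0 = 6.
  229 = 8*27 + 13, so a_1 = 8.
  27 = 2*13 + 1, so a_2 = 2.
  13 = 13*1 + 0, so a_3 = 13.
so x = [6; 8, 2, 13].
Convergents (p_i = a_i*p_{i-1} + p_{i-2}, q_i = a_i*q_{i-1} + q_{i-2} with p_{-2}=0, p_{-1}=1, q_{-2}=1, q_{-1}=0), until the denominator exceeds 26:
  i=0: a_0=6, p_0 = 6*1 + 0 = 6, q_0 = 6*0 + 1 = 1.
  i=1: a_1=8, p_1 = 8*6 + 1 = 49, q_1 = 8*1 + 0 = 8.
  i=2: a_2=2, p_2 = 2*49 + 6 = 104, q_2 = 2*8 + 1 = 17.
  i=3: a_3=13, p_3 = 13*104 + 49 = 1401, q_3 = 13*17 + 8 = 229.
q_3 = 229 > 26, so the last convergent with denominator <= 26 is p_2/q_2 = 104/17.
The closest fraction with denominator <= 26 is either p_2/q_2 or the intermediate fraction (k*p_2 + p_1)/(k*q_2 + q_1) with the largest k >= 1 whose denominator stays <= 26; these approach x as k grows, and every other convergent or intermediate fraction in range is farther away.
Largest k: floor((26 - q_1)/q_2) = floor((26 - 8)/17) = 1.
That gives (1*104 + 49)/(1*17 + 8) = 153/25.
Compare the errors: |x - 104/17| = |1401*17 - 104*229|/(229*17) = 1/3893, and |x - 153/25| = |1401*25 - 153*229|/(229*25) = 12/5725.
Cross-multiplying, 1*5725 = 5725 < 46716 = 12*3893, so 1/3893 is smaller: the convergent 104/17 is closer to x than 153/25.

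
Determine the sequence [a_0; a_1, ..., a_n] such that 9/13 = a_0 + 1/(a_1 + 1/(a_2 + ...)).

[0; 1, 2, 4]

Run the Euclidean algorithm on 9 and 13; the successive quotients are the partial quotients a_0, a_1, ... (each step inverts the fractional part left over by the previous one):
  9 = 0*13 + 9, so a_0 = 0.
  13 = 1*9 + 4, so a_1 = 1.
  9 = 2*4 + 1, so a_2 = 2.
  4 = 4*1 + 0, so a_3 = 4.
The remainder reaches 0 after 4 divisions, so the expansion has 4 partial quotients, read off in order.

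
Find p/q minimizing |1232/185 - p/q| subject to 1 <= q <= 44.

Expand x = 1232/185 as a continued fraction with the Euclidean algorithm:
  1232 = 6*185 + 122, so a_0 = 6.
  185 = 1*122 + 63, so a_1 = 1.
  122 = 1*63 + 59, so a_2 = 1.
  63 = 1*59 + 4, so a_3 = 1.
  59 = 14*4 + 3, so a_4 = 14.
  4 = 1*3 + 1, so a_5 = 1.
  3 = 3*1 + 0, so a_6 = 3.
so x = [6; 1, 1, 1, 14, 1, 3].
Convergents (p_i = a_i*p_{i-1} + p_{i-2}, q_i = a_i*q_{i-1} + q_{i-2} with p_{-2}=0, p_{-1}=1, q_{-2}=1, q_{-1}=0), until the denominator exceeds 44:
  i=0: a_0=6, p_0 = 6*1 + 0 = 6, q_0 = 6*0 + 1 = 1.
  i=1: a_1=1, p_1 = 1*6 + 1 = 7, q_1 = 1*1 + 0 = 1.
  i=2: a_2=1, p_2 = 1*7 + 6 = 13, q_2 = 1*1 + 1 = 2.
  i=3: a_3=1, p_3 = 1*13 + 7 = 20, q_3 = 1*2 + 1 = 3.
  i=4: a_4=14, p_4 = 14*20 + 13 = 293, q_4 = 14*3 + 2 = 44.
  i=5: a_5=1, p_5 = 1*293 + 20 = 313, q_5 = 1*44 + 3 = 47.
q_5 = 47 > 44, so the last convergent with denominator <= 44 is p_4/q_4 = 293/44.
The closest fraction with denominator <= 44 is either p_4/q_4 or the intermediate fraction (k*p_4 + p_3)/(k*q_4 + q_3) with the largest k >= 1 whose denominator stays <= 44; these approach x as k grows, and every other convergent or intermediate fraction in range is farther away.
Largest k: floor((44 - q_3)/q_4) = floor((44 - 3)/44) = 0.
Since k = 0, no intermediate fraction beyond p_4/q_4 has denominator <= 44, so the convergent 293/44 is the closest (its error is |1232*44 - 293*185|/(185*44) = 3/8140).

293/44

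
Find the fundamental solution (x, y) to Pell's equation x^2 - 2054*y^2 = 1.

First expand sqrt(2054) as a continued fraction. With x_i = (sqrt(2054) + m_i)/d_i and (m_0, d_0) = (0, 1): a_0 = floor(sqrt(2054)) = 45, since 45^2 = 2025 <= 2054 < 2116 = 46^2.
Iterate m_{i+1} = d_i*a_i - m_i, d_{i+1} = (2054 - m_{i+1}^2)/d_i, a_{i+1} = floor((a_0 + m_{i+1})/d_{i+1}):
  m_1 = 1*45 - 0 = 45, d_1 = (2054 - 45^2)/1 = 29/1 = 29, a_1 = floor((45 + 45)/29) = 3.
  m_2 = 29*3 - 45 = 42, d_2 = (2054 - 42^2)/29 = 290/29 = 10, a_2 = floor((45 + 42)/10) = 8.
  m_3 = 10*8 - 42 = 38, d_3 = (2054 - 38^2)/10 = 610/10 = 61, a_3 = floor((45 + 38)/61) = 1.
  m_4 = 61*1 - 38 = 23, d_4 = (2054 - 23^2)/61 = 1525/61 = 25, a_4 = floor((45 + 23)/25) = 2.
  m_5 = 25*2 - 23 = 27, d_5 = (2054 - 27^2)/25 = 1325/25 = 53, a_5 = floor((45 + 27)/53) = 1.
  m_6 = 53*1 - 27 = 26, d_6 = (2054 - 26^2)/53 = 1378/53 = 26, a_6 = floor((45 + 26)/26) = 2.
  m_7 = 26*2 - 26 = 26, d_7 = (2054 - 26^2)/26 = 1378/26 = 53, a_7 = floor((45 + 26)/53) = 1.
  m_8 = 53*1 - 26 = 27, d_8 = (2054 - 27^2)/53 = 1325/53 = 25, a_8 = floor((45 + 27)/25) = 2.
  m_9 = 25*2 - 27 = 23, d_9 = (2054 - 23^2)/25 = 1525/25 = 61, a_9 = floor((45 + 23)/61) = 1.
  m_10 = 61*1 - 23 = 38, d_10 = (2054 - 38^2)/61 = 610/61 = 10, a_10 = floor((45 + 38)/10) = 8.
  m_11 = 10*8 - 38 = 42, d_11 = (2054 - 42^2)/10 = 290/10 = 29, a_11 = floor((45 + 42)/29) = 3.
  m_12 = 29*3 - 42 = 45, d_12 = (2054 - 45^2)/29 = 29/29 = 1, a_12 = floor((45 + 45)/1) = 90.
  m_13 = 1*90 - 45 = 45, d_13 = (2054 - 45^2)/1 = 29/1 = 29: (m_13, d_13) = (m_1, d_1) = (45, 29), so from here the quotients repeat a_1, ..., a_12; the period length is 12.
So sqrt(2054) = [45; (3, 8, 1, 2, 1, 2, 1, 2, 1, 8, 3, 90)] with period length k = 12.
k is even, so the fundamental solution of x^2 - 2054y^2 = 1 is (p_{k-1}, q_{k-1}) = (p_11, q_11); compute convergents through index 11.
Convergents (p_i = a_i*p_{i-1} + p_{i-2}, q_i = a_i*q_{i-1} + q_{i-2} with p_{-2}=0, p_{-1}=1, q_{-2}=1, q_{-1}=0):
  i=0: a_0=45, p_0 = 45*1 + 0 = 45, q_0 = 45*0 + 1 = 1.
  i=1: a_1=3, p_1 = 3*45 + 1 = 136, q_1 = 3*1 + 0 = 3.
  i=2: a_2=8, p_2 = 8*136 + 45 = 1133, q_2 = 8*3 + 1 = 25.
  i=3: a_3=1, p_3 = 1*1133 + 136 = 1269, q_3 = 1*25 + 3 = 28.
  i=4: a_4=2, p_4 = 2*1269 + 1133 = 3671, q_4 = 2*28 + 25 = 81.
  i=5: a_5=1, p_5 = 1*3671 + 1269 = 4940, q_5 = 1*81 + 28 = 109.
  i=6: a_6=2, p_6 = 2*4940 + 3671 = 13551, q_6 = 2*109 + 81 = 299.
  i=7: a_7=1, p_7 = 1*13551 + 4940 = 18491, q_7 = 1*299 + 109 = 408.
  i=8: a_8=2, p_8 = 2*18491 + 13551 = 50533, q_8 = 2*408 + 299 = 1115.
  i=9: a_9=1, p_9 = 1*50533 + 18491 = 69024, q_9 = 1*1115 + 408 = 1523.
  i=10: a_10=8, p_10 = 8*69024 + 50533 = 602725, q_10 = 8*1523 + 1115 = 13299.
  i=11: a_11=3, p_11 = 3*602725 + 69024 = 1877199, q_11 = 3*13299 + 1523 = 41420.
Check: 1877199^2 - 2054*41420^2 = 3523876085601 - 3523876085600 = 1, so (x, y) = (1877199, 41420) solves the equation, and by the theorem it is the least positive solution.

(x, y) = (1877199, 41420)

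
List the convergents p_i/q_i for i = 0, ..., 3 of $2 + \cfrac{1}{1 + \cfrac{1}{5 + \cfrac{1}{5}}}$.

2/1, 3/1, 17/6, 88/31

Using the convergent recurrence p_i = a_i*p_{i-1} + p_{i-2}, q_i = a_i*q_{i-1} + q_{i-2} with p_{-2}=0, p_{-1}=1, q_{-2}=1, q_{-1}=0:
  i=0: a_0=2, p_0 = 2*1 + 0 = 2, q_0 = 2*0 + 1 = 1.
  i=1: a_1=1, p_1 = 1*2 + 1 = 3, q_1 = 1*1 + 0 = 1.
  i=2: a_2=5, p_2 = 5*3 + 2 = 17, q_2 = 5*1 + 1 = 6.
  i=3: a_3=5, p_3 = 5*17 + 3 = 88, q_3 = 5*6 + 1 = 31.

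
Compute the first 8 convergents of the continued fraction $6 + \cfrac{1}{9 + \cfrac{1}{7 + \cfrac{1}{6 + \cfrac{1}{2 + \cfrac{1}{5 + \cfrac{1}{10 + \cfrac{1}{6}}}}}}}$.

Using the convergent recurrence p_i = a_i*p_{i-1} + p_{i-2}, q_i = a_i*q_{i-1} + q_{i-2} with p_{-2}=0, p_{-1}=1, q_{-2}=1, q_{-1}=0:
  i=0: a_0=6, p_0 = 6*1 + 0 = 6, q_0 = 6*0 + 1 = 1.
  i=1: a_1=9, p_1 = 9*6 + 1 = 55, q_1 = 9*1 + 0 = 9.
  i=2: a_2=7, p_2 = 7*55 + 6 = 391, q_2 = 7*9 + 1 = 64.
  i=3: a_3=6, p_3 = 6*391 + 55 = 2401, q_3 = 6*64 + 9 = 393.
  i=4: a_4=2, p_4 = 2*2401 + 391 = 5193, q_4 = 2*393 + 64 = 850.
  i=5: a_5=5, p_5 = 5*5193 + 2401 = 28366, q_5 = 5*850 + 393 = 4643.
  i=6: a_6=10, p_6 = 10*28366 + 5193 = 288853, q_6 = 10*4643 + 850 = 47280.
  i=7: a_7=6, p_7 = 6*288853 + 28366 = 1761484, q_7 = 6*47280 + 4643 = 288323.

6/1, 55/9, 391/64, 2401/393, 5193/850, 28366/4643, 288853/47280, 1761484/288323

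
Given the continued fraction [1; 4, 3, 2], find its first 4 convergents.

1/1, 5/4, 16/13, 37/30

Using the convergent recurrence p_i = a_i*p_{i-1} + p_{i-2}, q_i = a_i*q_{i-1} + q_{i-2} with p_{-2}=0, p_{-1}=1, q_{-2}=1, q_{-1}=0:
  i=0: a_0=1, p_0 = 1*1 + 0 = 1, q_0 = 1*0 + 1 = 1.
  i=1: a_1=4, p_1 = 4*1 + 1 = 5, q_1 = 4*1 + 0 = 4.
  i=2: a_2=3, p_2 = 3*5 + 1 = 16, q_2 = 3*4 + 1 = 13.
  i=3: a_3=2, p_3 = 2*16 + 5 = 37, q_3 = 2*13 + 4 = 30.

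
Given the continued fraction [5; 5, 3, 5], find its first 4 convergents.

5/1, 26/5, 83/16, 441/85

Using the convergent recurrence p_i = a_i*p_{i-1} + p_{i-2}, q_i = a_i*q_{i-1} + q_{i-2} with p_{-2}=0, p_{-1}=1, q_{-2}=1, q_{-1}=0:
  i=0: a_0=5, p_0 = 5*1 + 0 = 5, q_0 = 5*0 + 1 = 1.
  i=1: a_1=5, p_1 = 5*5 + 1 = 26, q_1 = 5*1 + 0 = 5.
  i=2: a_2=3, p_2 = 3*26 + 5 = 83, q_2 = 3*5 + 1 = 16.
  i=3: a_3=5, p_3 = 5*83 + 26 = 441, q_3 = 5*16 + 5 = 85.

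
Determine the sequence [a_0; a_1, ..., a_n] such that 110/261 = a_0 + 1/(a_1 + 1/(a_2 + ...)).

Run the Euclidean algorithm on 110 and 261; the successive quotients are the partial quotients a_0, a_1, ... (each step inverts the fractional part left over by the previous one):
  110 = 0*261 + 110, so a_0 = 0.
  261 = 2*110 + 41, so a_1 = 2.
  110 = 2*41 + 28, so a_2 = 2.
  41 = 1*28 + 13, so a_3 = 1.
  28 = 2*13 + 2, so a_4 = 2.
  13 = 6*2 + 1, so a_5 = 6.
  2 = 2*1 + 0, so a_6 = 2.
The remainder reaches 0 after 7 divisions, so the expansion has 7 partial quotients, read off in order.

[0; 2, 2, 1, 2, 6, 2]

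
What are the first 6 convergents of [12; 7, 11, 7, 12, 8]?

Using the convergent recurrence p_i = a_i*p_{i-1} + p_{i-2}, q_i = a_i*q_{i-1} + q_{i-2} with p_{-2}=0, p_{-1}=1, q_{-2}=1, q_{-1}=0:
  i=0: a_0=12, p_0 = 12*1 + 0 = 12, q_0 = 12*0 + 1 = 1.
  i=1: a_1=7, p_1 = 7*12 + 1 = 85, q_1 = 7*1 + 0 = 7.
  i=2: a_2=11, p_2 = 11*85 + 12 = 947, q_2 = 11*7 + 1 = 78.
  i=3: a_3=7, p_3 = 7*947 + 85 = 6714, q_3 = 7*78 + 7 = 553.
  i=4: a_4=12, p_4 = 12*6714 + 947 = 81515, q_4 = 12*553 + 78 = 6714.
  i=5: a_5=8, p_5 = 8*81515 + 6714 = 658834, q_5 = 8*6714 + 553 = 54265.

12/1, 85/7, 947/78, 6714/553, 81515/6714, 658834/54265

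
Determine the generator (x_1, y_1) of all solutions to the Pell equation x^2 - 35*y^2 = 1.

First expand sqrt(35) as a continued fraction. With x_i = (sqrt(35) + m_i)/d_i and (m_0, d_0) = (0, 1): a_0 = floor(sqrt(35)) = 5, since 5^2 = 25 <= 35 < 36 = 6^2.
Iterate m_{i+1} = d_i*a_i - m_i, d_{i+1} = (35 - m_{i+1}^2)/d_i, a_{i+1} = floor((a_0 + m_{i+1})/d_{i+1}):
  m_1 = 1*5 - 0 = 5, d_1 = (35 - 5^2)/1 = 10/1 = 10, a_1 = floor((5 + 5)/10) = 1.
  m_2 = 10*1 - 5 = 5, d_2 = (35 - 5^2)/10 = 10/10 = 1, a_2 = floor((5 + 5)/1) = 10.
  m_3 = 1*10 - 5 = 5, d_3 = (35 - 5^2)/1 = 10/1 = 10: (m_3, d_3) = (m_1, d_1) = (5, 10), so from here the quotients repeat a_1, a_2; the period length is 2.
So sqrt(35) = [5; (1, 10)] with period length k = 2.
k is even, so the fundamental solution of x^2 - 35y^2 = 1 is (p_{k-1}, q_{k-1}) = (p_1, q_1); compute convergents through index 1.
Convergents (p_i = a_i*p_{i-1} + p_{i-2}, q_i = a_i*q_{i-1} + q_{i-2} with p_{-2}=0, p_{-1}=1, q_{-2}=1, q_{-1}=0):
  i=0: a_0=5, p_0 = 5*1 + 0 = 5, q_0 = 5*0 + 1 = 1.
  i=1: a_1=1, p_1 = 1*5 + 1 = 6, q_1 = 1*1 + 0 = 1.
Check: 6^2 - 35*1^2 = 36 - 35 = 1, so (x, y) = (6, 1) solves the equation, and by the theorem it is the least positive solution.

(x, y) = (6, 1)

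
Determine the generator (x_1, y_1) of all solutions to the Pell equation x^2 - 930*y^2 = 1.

(x, y) = (61, 2)

First expand sqrt(930) as a continued fraction. With x_i = (sqrt(930) + m_i)/d_i and (m_0, d_0) = (0, 1): a_0 = floor(sqrt(930)) = 30, since 30^2 = 900 <= 930 < 961 = 31^2.
Iterate m_{i+1} = d_i*a_i - m_i, d_{i+1} = (930 - m_{i+1}^2)/d_i, a_{i+1} = floor((a_0 + m_{i+1})/d_{i+1}):
  m_1 = 1*30 - 0 = 30, d_1 = (930 - 30^2)/1 = 30/1 = 30, a_1 = floor((30 + 30)/30) = 2.
  m_2 = 30*2 - 30 = 30, d_2 = (930 - 30^2)/30 = 30/30 = 1, a_2 = floor((30 + 30)/1) = 60.
  m_3 = 1*60 - 30 = 30, d_3 = (930 - 30^2)/1 = 30/1 = 30: (m_3, d_3) = (m_1, d_1) = (30, 30), so from here the quotients repeat a_1, a_2; the period length is 2.
So sqrt(930) = [30; (2, 60)] with period length k = 2.
k is even, so the fundamental solution of x^2 - 930y^2 = 1 is (p_{k-1}, q_{k-1}) = (p_1, q_1); compute convergents through index 1.
Convergents (p_i = a_i*p_{i-1} + p_{i-2}, q_i = a_i*q_{i-1} + q_{i-2} with p_{-2}=0, p_{-1}=1, q_{-2}=1, q_{-1}=0):
  i=0: a_0=30, p_0 = 30*1 + 0 = 30, q_0 = 30*0 + 1 = 1.
  i=1: a_1=2, p_1 = 2*30 + 1 = 61, q_1 = 2*1 + 0 = 2.
Check: 61^2 - 930*2^2 = 3721 - 3720 = 1, so (x, y) = (61, 2) solves the equation, and by the theorem it is the least positive solution.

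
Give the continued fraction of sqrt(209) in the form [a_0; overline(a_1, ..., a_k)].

Write x_i = (sqrt(209) + m_i)/d_i with (m_0, d_0) = (0, 1). a_0 = floor(sqrt(209)) = 14, since 14^2 = 196 <= 209 < 225 = 15^2.
Iterate m_{i+1} = d_i*a_i - m_i, d_{i+1} = (209 - m_{i+1}^2)/d_i, a_{i+1} = floor((a_0 + m_{i+1})/d_{i+1}):
  m_1 = 1*14 - 0 = 14, d_1 = (209 - 14^2)/1 = 13/1 = 13, a_1 = floor((14 + 14)/13) = 2.
  m_2 = 13*2 - 14 = 12, d_2 = (209 - 12^2)/13 = 65/13 = 5, a_2 = floor((14 + 12)/5) = 5.
  m_3 = 5*5 - 12 = 13, d_3 = (209 - 13^2)/5 = 40/5 = 8, a_3 = floor((14 + 13)/8) = 3.
  m_4 = 8*3 - 13 = 11, d_4 = (209 - 11^2)/8 = 88/8 = 11, a_4 = floor((14 + 11)/11) = 2.
  m_5 = 11*2 - 11 = 11, d_5 = (209 - 11^2)/11 = 88/11 = 8, a_5 = floor((14 + 11)/8) = 3.
  m_6 = 8*3 - 11 = 13, d_6 = (209 - 13^2)/8 = 40/8 = 5, a_6 = floor((14 + 13)/5) = 5.
  m_7 = 5*5 - 13 = 12, d_7 = (209 - 12^2)/5 = 65/5 = 13, a_7 = floor((14 + 12)/13) = 2.
  m_8 = 13*2 - 12 = 14, d_8 = (209 - 14^2)/13 = 13/13 = 1, a_8 = floor((14 + 14)/1) = 28.
  m_9 = 1*28 - 14 = 14, d_9 = (209 - 14^2)/1 = 13/1 = 13: (m_9, d_9) = (m_1, d_1) = (14, 13), so from here the quotients repeat a_1, ..., a_8; the period length is 8.
Hence the expansion of sqrt(209) is a_0 = 14 followed by the repeating block 2, 5, 3, 2, 3, 5, 2, 28 (period 8).

[14; overline(2, 5, 3, 2, 3, 5, 2, 28)]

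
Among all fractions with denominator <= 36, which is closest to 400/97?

33/8

Expand x = 400/97 as a continued fraction with the Euclidean algorithm:
  400 = 4*97 + 12, so a_0 = 4.
  97 = 8*12 + 1, so a_1 = 8.
  12 = 12*1 + 0, so a_2 = 12.
so x = [4; 8, 12].
Convergents (p_i = a_i*p_{i-1} + p_{i-2}, q_i = a_i*q_{i-1} + q_{i-2} with p_{-2}=0, p_{-1}=1, q_{-2}=1, q_{-1}=0), until the denominator exceeds 36:
  i=0: a_0=4, p_0 = 4*1 + 0 = 4, q_0 = 4*0 + 1 = 1.
  i=1: a_1=8, p_1 = 8*4 + 1 = 33, q_1 = 8*1 + 0 = 8.
  i=2: a_2=12, p_2 = 12*33 + 4 = 400, q_2 = 12*8 + 1 = 97.
q_2 = 97 > 36, so the last convergent with denominator <= 36 is p_1/q_1 = 33/8.
The closest fraction with denominator <= 36 is either p_1/q_1 or the intermediate fraction (k*p_1 + p_0)/(k*q_1 + q_0) with the largest k >= 1 whose denominator stays <= 36; these approach x as k grows, and every other convergent or intermediate fraction in range is farther away.
Largest k: floor((36 - q_0)/q_1) = floor((36 - 1)/8) = 4.
That gives (4*33 + 4)/(4*8 + 1) = 136/33.
Compare the errors: |x - 33/8| = |400*8 - 33*97|/(97*8) = 1/776, and |x - 136/33| = |400*33 - 136*97|/(97*33) = 8/3201.
Cross-multiplying, 1*3201 = 3201 < 6208 = 8*776, so 1/776 is smaller: the convergent 33/8 is closer to x than 136/33.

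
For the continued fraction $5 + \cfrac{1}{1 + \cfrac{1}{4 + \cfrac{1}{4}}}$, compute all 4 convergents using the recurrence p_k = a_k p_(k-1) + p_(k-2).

Using the convergent recurrence p_i = a_i*p_{i-1} + p_{i-2}, q_i = a_i*q_{i-1} + q_{i-2} with p_{-2}=0, p_{-1}=1, q_{-2}=1, q_{-1}=0:
  i=0: a_0=5, p_0 = 5*1 + 0 = 5, q_0 = 5*0 + 1 = 1.
  i=1: a_1=1, p_1 = 1*5 + 1 = 6, q_1 = 1*1 + 0 = 1.
  i=2: a_2=4, p_2 = 4*6 + 5 = 29, q_2 = 4*1 + 1 = 5.
  i=3: a_3=4, p_3 = 4*29 + 6 = 122, q_3 = 4*5 + 1 = 21.

5/1, 6/1, 29/5, 122/21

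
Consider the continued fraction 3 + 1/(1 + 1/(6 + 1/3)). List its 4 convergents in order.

Using the convergent recurrence p_i = a_i*p_{i-1} + p_{i-2}, q_i = a_i*q_{i-1} + q_{i-2} with p_{-2}=0, p_{-1}=1, q_{-2}=1, q_{-1}=0:
  i=0: a_0=3, p_0 = 3*1 + 0 = 3, q_0 = 3*0 + 1 = 1.
  i=1: a_1=1, p_1 = 1*3 + 1 = 4, q_1 = 1*1 + 0 = 1.
  i=2: a_2=6, p_2 = 6*4 + 3 = 27, q_2 = 6*1 + 1 = 7.
  i=3: a_3=3, p_3 = 3*27 + 4 = 85, q_3 = 3*7 + 1 = 22.

3/1, 4/1, 27/7, 85/22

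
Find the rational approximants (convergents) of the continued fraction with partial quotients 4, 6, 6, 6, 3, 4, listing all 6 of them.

Using the convergent recurrence p_i = a_i*p_{i-1} + p_{i-2}, q_i = a_i*q_{i-1} + q_{i-2} with p_{-2}=0, p_{-1}=1, q_{-2}=1, q_{-1}=0:
  i=0: a_0=4, p_0 = 4*1 + 0 = 4, q_0 = 4*0 + 1 = 1.
  i=1: a_1=6, p_1 = 6*4 + 1 = 25, q_1 = 6*1 + 0 = 6.
  i=2: a_2=6, p_2 = 6*25 + 4 = 154, q_2 = 6*6 + 1 = 37.
  i=3: a_3=6, p_3 = 6*154 + 25 = 949, q_3 = 6*37 + 6 = 228.
  i=4: a_4=3, p_4 = 3*949 + 154 = 3001, q_4 = 3*228 + 37 = 721.
  i=5: a_5=4, p_5 = 4*3001 + 949 = 12953, q_5 = 4*721 + 228 = 3112.

4/1, 25/6, 154/37, 949/228, 3001/721, 12953/3112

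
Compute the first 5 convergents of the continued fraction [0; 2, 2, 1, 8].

Using the convergent recurrence p_i = a_i*p_{i-1} + p_{i-2}, q_i = a_i*q_{i-1} + q_{i-2} with p_{-2}=0, p_{-1}=1, q_{-2}=1, q_{-1}=0:
  i=0: a_0=0, p_0 = 0*1 + 0 = 0, q_0 = 0*0 + 1 = 1.
  i=1: a_1=2, p_1 = 2*0 + 1 = 1, q_1 = 2*1 + 0 = 2.
  i=2: a_2=2, p_2 = 2*1 + 0 = 2, q_2 = 2*2 + 1 = 5.
  i=3: a_3=1, p_3 = 1*2 + 1 = 3, q_3 = 1*5 + 2 = 7.
  i=4: a_4=8, p_4 = 8*3 + 2 = 26, q_4 = 8*7 + 5 = 61.

0/1, 1/2, 2/5, 3/7, 26/61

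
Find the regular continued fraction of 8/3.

[2; 1, 2]

Run the Euclidean algorithm on 8 and 3; the successive quotients are the partial quotients a_0, a_1, ... (each step inverts the fractional part left over by the previous one):
  8 = 2*3 + 2, so a_0 = 2.
  3 = 1*2 + 1, so a_1 = 1.
  2 = 2*1 + 0, so a_2 = 2.
The remainder reaches 0 after 3 divisions, so the expansion has 3 partial quotients, read off in order.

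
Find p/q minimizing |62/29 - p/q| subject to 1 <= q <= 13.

15/7

Expand x = 62/29 as a continued fraction with the Euclidean algorithm:
  62 = 2*29 + 4, so a_0 = 2.
  29 = 7*4 + 1, so a_1 = 7.
  4 = 4*1 + 0, so a_2 = 4.
so x = [2; 7, 4].
Convergents (p_i = a_i*p_{i-1} + p_{i-2}, q_i = a_i*q_{i-1} + q_{i-2} with p_{-2}=0, p_{-1}=1, q_{-2}=1, q_{-1}=0), until the denominator exceeds 13:
  i=0: a_0=2, p_0 = 2*1 + 0 = 2, q_0 = 2*0 + 1 = 1.
  i=1: a_1=7, p_1 = 7*2 + 1 = 15, q_1 = 7*1 + 0 = 7.
  i=2: a_2=4, p_2 = 4*15 + 2 = 62, q_2 = 4*7 + 1 = 29.
q_2 = 29 > 13, so the last convergent with denominator <= 13 is p_1/q_1 = 15/7.
The closest fraction with denominator <= 13 is either p_1/q_1 or the intermediate fraction (k*p_1 + p_0)/(k*q_1 + q_0) with the largest k >= 1 whose denominator stays <= 13; these approach x as k grows, and every other convergent or intermediate fraction in range is farther away.
Largest k: floor((13 - q_0)/q_1) = floor((13 - 1)/7) = 1.
That gives (1*15 + 2)/(1*7 + 1) = 17/8.
Compare the errors: |x - 15/7| = |62*7 - 15*29|/(29*7) = 1/203, and |x - 17/8| = |62*8 - 17*29|/(29*8) = 3/232.
Cross-multiplying, 1*232 = 232 < 609 = 3*203, so 1/203 is smaller: the convergent 15/7 is closer to x than 17/8.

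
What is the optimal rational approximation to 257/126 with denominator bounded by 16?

Expand x = 257/126 as a continued fraction with the Euclidean algorithm:
  257 = 2*126 + 5, so a_0 = 2.
  126 = 25*5 + 1, so a_1 = 25.
  5 = 5*1 + 0, so a_2 = 5.
so x = [2; 25, 5].
Convergents (p_i = a_i*p_{i-1} + p_{i-2}, q_i = a_i*q_{i-1} + q_{i-2} with p_{-2}=0, p_{-1}=1, q_{-2}=1, q_{-1}=0), until the denominator exceeds 16:
  i=0: a_0=2, p_0 = 2*1 + 0 = 2, q_0 = 2*0 + 1 = 1.
  i=1: a_1=25, p_1 = 25*2 + 1 = 51, q_1 = 25*1 + 0 = 25.
q_1 = 25 > 16, so the last convergent with denominator <= 16 is p_0/q_0 = 2/1.
The closest fraction with denominator <= 16 is either p_0/q_0 or the intermediate fraction (k*p_0 + p_{-1})/(k*q_0 + q_{-1}) with the largest k >= 1 whose denominator stays <= 16; these approach x as k grows, and every other convergent or intermediate fraction in range is farther away.
Largest k: floor((16 - q_{-1})/q_0) = floor((16 - 0)/1) = 16 (using the seeds p_{-1} = 1, q_{-1} = 0).
That gives (16*2 + 1)/(16*1 + 0) = 33/16.
Compare the errors: |x - 2/1| = |257*1 - 2*126|/(126*1) = 5/126, and |x - 33/16| = |257*16 - 33*126|/(126*16) = 46/2016.
Cross-multiplying, 46*126 = 5796 < 10080 = 5*2016, so 46/2016 is smaller: the intermediate fraction 33/16 is closer to x than 2/1.

33/16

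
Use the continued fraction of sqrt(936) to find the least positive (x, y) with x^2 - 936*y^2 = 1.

First expand sqrt(936) as a continued fraction. With x_i = (sqrt(936) + m_i)/d_i and (m_0, d_0) = (0, 1): a_0 = floor(sqrt(936)) = 30, since 30^2 = 900 <= 936 < 961 = 31^2.
Iterate m_{i+1} = d_i*a_i - m_i, d_{i+1} = (936 - m_{i+1}^2)/d_i, a_{i+1} = floor((a_0 + m_{i+1})/d_{i+1}):
  m_1 = 1*30 - 0 = 30, d_1 = (936 - 30^2)/1 = 36/1 = 36, a_1 = floor((30 + 30)/36) = 1.
  m_2 = 36*1 - 30 = 6, d_2 = (936 - 6^2)/36 = 900/36 = 25, a_2 = floor((30 + 6)/25) = 1.
  m_3 = 25*1 - 6 = 19, d_3 = (936 - 19^2)/25 = 575/25 = 23, a_3 = floor((30 + 19)/23) = 2.
  m_4 = 23*2 - 19 = 27, d_4 = (936 - 27^2)/23 = 207/23 = 9, a_4 = floor((30 + 27)/9) = 6.
  m_5 = 9*6 - 27 = 27, d_5 = (936 - 27^2)/9 = 207/9 = 23, a_5 = floor((30 + 27)/23) = 2.
  m_6 = 23*2 - 27 = 19, d_6 = (936 - 19^2)/23 = 575/23 = 25, a_6 = floor((30 + 19)/25) = 1.
  m_7 = 25*1 - 19 = 6, d_7 = (936 - 6^2)/25 = 900/25 = 36, a_7 = floor((30 + 6)/36) = 1.
  m_8 = 36*1 - 6 = 30, d_8 = (936 - 30^2)/36 = 36/36 = 1, a_8 = floor((30 + 30)/1) = 60.
  m_9 = 1*60 - 30 = 30, d_9 = (936 - 30^2)/1 = 36/1 = 36: (m_9, d_9) = (m_1, d_1) = (30, 36), so from here the quotients repeat a_1, ..., a_8; the period length is 8.
So sqrt(936) = [30; (1, 1, 2, 6, 2, 1, 1, 60)] with period length k = 8.
k is even, so the fundamental solution of x^2 - 936y^2 = 1 is (p_{k-1}, q_{k-1}) = (p_7, q_7); compute convergents through index 7.
Convergents (p_i = a_i*p_{i-1} + p_{i-2}, q_i = a_i*q_{i-1} + q_{i-2} with p_{-2}=0, p_{-1}=1, q_{-2}=1, q_{-1}=0):
  i=0: a_0=30, p_0 = 30*1 + 0 = 30, q_0 = 30*0 + 1 = 1.
  i=1: a_1=1, p_1 = 1*30 + 1 = 31, q_1 = 1*1 + 0 = 1.
  i=2: a_2=1, p_2 = 1*31 + 30 = 61, q_2 = 1*1 + 1 = 2.
  i=3: a_3=2, p_3 = 2*61 + 31 = 153, q_3 = 2*2 + 1 = 5.
  i=4: a_4=6, p_4 = 6*153 + 61 = 979, q_4 = 6*5 + 2 = 32.
  i=5: a_5=2, p_5 = 2*979 + 153 = 2111, q_5 = 2*32 + 5 = 69.
  i=6: a_6=1, p_6 = 1*2111 + 979 = 3090, q_6 = 1*69 + 32 = 101.
  i=7: a_7=1, p_7 = 1*3090 + 2111 = 5201, q_7 = 1*101 + 69 = 170.
Check: 5201^2 - 936*170^2 = 27050401 - 27050400 = 1, so (x, y) = (5201, 170) solves the equation, and by the theorem it is the least positive solution.

(x, y) = (5201, 170)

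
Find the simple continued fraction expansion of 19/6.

[3; 6]

Run the Euclidean algorithm on 19 and 6; the successive quotients are the partial quotients a_0, a_1, ... (each step inverts the fractional part left over by the previous one):
  19 = 3*6 + 1, so a_0 = 3.
  6 = 6*1 + 0, so a_1 = 6.
The remainder reaches 0 after 2 divisions, so the expansion has 2 partial quotients, read off in order.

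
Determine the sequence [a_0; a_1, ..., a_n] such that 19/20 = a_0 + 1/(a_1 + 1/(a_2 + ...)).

[0; 1, 19]

Run the Euclidean algorithm on 19 and 20; the successive quotients are the partial quotients a_0, a_1, ... (each step inverts the fractional part left over by the previous one):
  19 = 0*20 + 19, so a_0 = 0.
  20 = 1*19 + 1, so a_1 = 1.
  19 = 19*1 + 0, so a_2 = 19.
The remainder reaches 0 after 3 divisions, so the expansion has 3 partial quotients, read off in order.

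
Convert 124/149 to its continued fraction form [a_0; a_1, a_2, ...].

[0; 1, 4, 1, 24]

Run the Euclidean algorithm on 124 and 149; the successive quotients are the partial quotients a_0, a_1, ... (each step inverts the fractional part left over by the previous one):
  124 = 0*149 + 124, so a_0 = 0.
  149 = 1*124 + 25, so a_1 = 1.
  124 = 4*25 + 24, so a_2 = 4.
  25 = 1*24 + 1, so a_3 = 1.
  24 = 24*1 + 0, so a_4 = 24.
The remainder reaches 0 after 5 divisions, so the expansion has 5 partial quotients, read off in order.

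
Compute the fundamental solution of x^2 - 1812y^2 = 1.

(x, y) = (1653751, 38850)

First expand sqrt(1812) as a continued fraction. With x_i = (sqrt(1812) + m_i)/d_i and (m_0, d_0) = (0, 1): a_0 = floor(sqrt(1812)) = 42, since 42^2 = 1764 <= 1812 < 1849 = 43^2.
Iterate m_{i+1} = d_i*a_i - m_i, d_{i+1} = (1812 - m_{i+1}^2)/d_i, a_{i+1} = floor((a_0 + m_{i+1})/d_{i+1}):
  m_1 = 1*42 - 0 = 42, d_1 = (1812 - 42^2)/1 = 48/1 = 48, a_1 = floor((42 + 42)/48) = 1.
  m_2 = 48*1 - 42 = 6, d_2 = (1812 - 6^2)/48 = 1776/48 = 37, a_2 = floor((42 + 6)/37) = 1.
  m_3 = 37*1 - 6 = 31, d_3 = (1812 - 31^2)/37 = 851/37 = 23, a_3 = floor((42 + 31)/23) = 3.
  m_4 = 23*3 - 31 = 38, d_4 = (1812 - 38^2)/23 = 368/23 = 16, a_4 = floor((42 + 38)/16) = 5.
  m_5 = 16*5 - 38 = 42, d_5 = (1812 - 42^2)/16 = 48/16 = 3, a_5 = floor((42 + 42)/3) = 28.
  m_6 = 3*28 - 42 = 42, d_6 = (1812 - 42^2)/3 = 48/3 = 16, a_6 = floor((42 + 42)/16) = 5.
  m_7 = 16*5 - 42 = 38, d_7 = (1812 - 38^2)/16 = 368/16 = 23, a_7 = floor((42 + 38)/23) = 3.
  m_8 = 23*3 - 38 = 31, d_8 = (1812 - 31^2)/23 = 851/23 = 37, a_8 = floor((42 + 31)/37) = 1.
  m_9 = 37*1 - 31 = 6, d_9 = (1812 - 6^2)/37 = 1776/37 = 48, a_9 = floor((42 + 6)/48) = 1.
  m_10 = 48*1 - 6 = 42, d_10 = (1812 - 42^2)/48 = 48/48 = 1, a_10 = floor((42 + 42)/1) = 84.
  m_11 = 1*84 - 42 = 42, d_11 = (1812 - 42^2)/1 = 48/1 = 48: (m_11, d_11) = (m_1, d_1) = (42, 48), so from here the quotients repeat a_1, ..., a_10; the period length is 10.
So sqrt(1812) = [42; (1, 1, 3, 5, 28, 5, 3, 1, 1, 84)] with period length k = 10.
k is even, so the fundamental solution of x^2 - 1812y^2 = 1 is (p_{k-1}, q_{k-1}) = (p_9, q_9); compute convergents through index 9.
Convergents (p_i = a_i*p_{i-1} + p_{i-2}, q_i = a_i*q_{i-1} + q_{i-2} with p_{-2}=0, p_{-1}=1, q_{-2}=1, q_{-1}=0):
  i=0: a_0=42, p_0 = 42*1 + 0 = 42, q_0 = 42*0 + 1 = 1.
  i=1: a_1=1, p_1 = 1*42 + 1 = 43, q_1 = 1*1 + 0 = 1.
  i=2: a_2=1, p_2 = 1*43 + 42 = 85, q_2 = 1*1 + 1 = 2.
  i=3: a_3=3, p_3 = 3*85 + 43 = 298, q_3 = 3*2 + 1 = 7.
  i=4: a_4=5, p_4 = 5*298 + 85 = 1575, q_4 = 5*7 + 2 = 37.
  i=5: a_5=28, p_5 = 28*1575 + 298 = 44398, q_5 = 28*37 + 7 = 1043.
  i=6: a_6=5, p_6 = 5*44398 + 1575 = 223565, q_6 = 5*1043 + 37 = 5252.
  i=7: a_7=3, p_7 = 3*223565 + 44398 = 715093, q_7 = 3*5252 + 1043 = 16799.
  i=8: a_8=1, p_8 = 1*715093 + 223565 = 938658, q_8 = 1*16799 + 5252 = 22051.
  i=9: a_9=1, p_9 = 1*938658 + 715093 = 1653751, q_9 = 1*22051 + 16799 = 38850.
Check: 1653751^2 - 1812*38850^2 = 2734892370001 - 2734892370000 = 1, so (x, y) = (1653751, 38850) solves the equation, and by the theorem it is the least positive solution.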